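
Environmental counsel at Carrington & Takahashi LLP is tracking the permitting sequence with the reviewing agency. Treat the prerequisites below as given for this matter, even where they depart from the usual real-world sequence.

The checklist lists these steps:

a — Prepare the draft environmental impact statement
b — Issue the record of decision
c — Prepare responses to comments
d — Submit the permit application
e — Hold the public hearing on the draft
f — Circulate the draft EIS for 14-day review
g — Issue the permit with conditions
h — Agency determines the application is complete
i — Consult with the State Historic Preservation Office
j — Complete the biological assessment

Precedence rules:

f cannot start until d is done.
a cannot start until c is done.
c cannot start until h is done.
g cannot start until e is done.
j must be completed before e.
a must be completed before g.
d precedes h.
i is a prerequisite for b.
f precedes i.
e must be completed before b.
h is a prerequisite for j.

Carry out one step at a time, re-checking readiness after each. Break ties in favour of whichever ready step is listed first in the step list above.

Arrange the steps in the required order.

d → f → h → c → a → i → j → e → b → g

d has no prerequisites → d first.
Now f and h have their prerequisites met. f is listed earlier, so f next.
Now h and i have their prerequisites met. h is listed earlier, so h next.
Ready: c, i and j. c is listed earlier → c.
a, i and j are all available; a is listed earlier → a.
i and j are both available; i is listed earlier → i.
Next only j has its prerequisites met → j.
e needed j, now all done → e.
Ready: b and g. b is listed earlier → b.
g is the only step now ready → g.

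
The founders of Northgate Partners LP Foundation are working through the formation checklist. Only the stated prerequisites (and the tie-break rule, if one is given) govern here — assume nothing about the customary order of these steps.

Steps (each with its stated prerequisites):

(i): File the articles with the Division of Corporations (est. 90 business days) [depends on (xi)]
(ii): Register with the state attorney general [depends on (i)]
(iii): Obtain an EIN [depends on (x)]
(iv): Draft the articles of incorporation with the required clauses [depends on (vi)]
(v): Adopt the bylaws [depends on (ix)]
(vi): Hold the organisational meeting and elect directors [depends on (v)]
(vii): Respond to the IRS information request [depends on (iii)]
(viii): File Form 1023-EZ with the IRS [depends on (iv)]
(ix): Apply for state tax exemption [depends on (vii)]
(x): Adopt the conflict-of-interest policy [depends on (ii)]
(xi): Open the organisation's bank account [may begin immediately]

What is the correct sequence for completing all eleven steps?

(xi), (i), (ii), (x), (iii), (vii), (ix), (v), (vi), (iv), (viii)

Only (xi) has no prerequisites, so it is first.
(i) is the only step now ready → (i).
That leaves (ii) as the only ready step → (ii).
(x) needed (ii), now all done → (x).
(iii) needed (x), now all done → (iii).
Next only (vii) has its prerequisites met → (vii).
(ix) needed (vii), now all done → (ix).
Next only (v) has its prerequisites met → (v).
That leaves (vi) as the only ready step → (vi).
Next only (iv) has its prerequisites met → (iv).
(viii) is the only step now ready → (viii).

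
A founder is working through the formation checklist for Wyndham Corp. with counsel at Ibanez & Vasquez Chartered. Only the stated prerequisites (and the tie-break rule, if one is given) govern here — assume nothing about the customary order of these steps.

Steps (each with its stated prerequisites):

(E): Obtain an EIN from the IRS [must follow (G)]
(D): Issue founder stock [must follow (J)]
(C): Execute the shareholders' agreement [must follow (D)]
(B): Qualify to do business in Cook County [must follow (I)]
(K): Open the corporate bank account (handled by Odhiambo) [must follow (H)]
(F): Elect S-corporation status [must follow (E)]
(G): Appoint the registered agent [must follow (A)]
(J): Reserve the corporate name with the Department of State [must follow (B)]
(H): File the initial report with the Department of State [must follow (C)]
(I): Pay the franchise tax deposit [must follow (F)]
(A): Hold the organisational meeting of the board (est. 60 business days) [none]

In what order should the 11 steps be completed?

(A) (G) (E) (F) (I) (B) (J) (D) (C) (H) (K)

Only (A) has no prerequisites, so it is first.
(G) needed (A), now all done → (G).
Next only (E) has its prerequisites met → (E).
(F) needed (E), now all done → (F).
(I) needed (F), now all done → (I).
(B) is the only step now ready → (B).
(J) needed (B), now all done → (J).
(D) needed (J), now all done → (D).
(C) is the only step now ready → (C).
(H) is the only step now ready → (H).
(K) is the only step now ready → (K).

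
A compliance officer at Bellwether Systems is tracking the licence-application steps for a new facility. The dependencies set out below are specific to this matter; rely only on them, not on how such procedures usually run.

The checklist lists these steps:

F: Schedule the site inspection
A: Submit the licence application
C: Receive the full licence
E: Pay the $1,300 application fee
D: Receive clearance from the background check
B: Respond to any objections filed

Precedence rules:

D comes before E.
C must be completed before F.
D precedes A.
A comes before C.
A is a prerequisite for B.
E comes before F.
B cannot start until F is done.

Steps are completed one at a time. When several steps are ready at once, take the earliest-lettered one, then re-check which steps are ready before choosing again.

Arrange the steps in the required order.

Only D has no prerequisites, so it is first.
Ready: A and E. A has the earlier label → A.
C now also ready, so the ready set is {C, E}; C has the earlier label → C.
E needed D, now all done → E.
Next only F has its prerequisites met → F.
B is the only step now ready → B.

D, A, C, E, F, B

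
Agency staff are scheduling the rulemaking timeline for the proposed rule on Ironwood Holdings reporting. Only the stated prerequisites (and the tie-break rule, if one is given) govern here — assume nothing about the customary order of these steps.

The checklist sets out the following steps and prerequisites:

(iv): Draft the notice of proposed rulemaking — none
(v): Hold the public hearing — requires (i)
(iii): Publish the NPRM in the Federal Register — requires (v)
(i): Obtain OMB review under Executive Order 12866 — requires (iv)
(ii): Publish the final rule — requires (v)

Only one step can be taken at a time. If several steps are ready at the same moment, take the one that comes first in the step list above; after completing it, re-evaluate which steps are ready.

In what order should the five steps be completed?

(iv) → (i) → (v) → (iii) → (ii)

Only (iv) has no prerequisites, so it is first.
That leaves (i) as the only ready step → (i).
That leaves (v) as the only ready step → (v).
(iii) and (ii) are both available; (iii) is listed earlier → (iii).
(ii) needed (v), now all done → (ii).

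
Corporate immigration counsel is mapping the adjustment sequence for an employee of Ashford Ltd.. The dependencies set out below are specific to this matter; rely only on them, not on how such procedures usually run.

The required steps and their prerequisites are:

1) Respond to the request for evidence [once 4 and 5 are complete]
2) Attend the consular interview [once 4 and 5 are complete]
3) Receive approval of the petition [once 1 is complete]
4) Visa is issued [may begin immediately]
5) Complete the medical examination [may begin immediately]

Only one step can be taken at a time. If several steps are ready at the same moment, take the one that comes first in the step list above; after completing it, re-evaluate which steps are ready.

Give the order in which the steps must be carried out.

4 → 5 → 1 → 2 → 3

4 and 5 have no prerequisites; 4 is listed earlier, so 4 is first.
Next only 5 has its prerequisites met → 5.
Now 1 and 2 have their prerequisites met. 1 is listed earlier, so 1 next.
Now 2 and 3 have their prerequisites met. 2 is listed earlier, so 2 next.
3 needed 1, now all done → 3.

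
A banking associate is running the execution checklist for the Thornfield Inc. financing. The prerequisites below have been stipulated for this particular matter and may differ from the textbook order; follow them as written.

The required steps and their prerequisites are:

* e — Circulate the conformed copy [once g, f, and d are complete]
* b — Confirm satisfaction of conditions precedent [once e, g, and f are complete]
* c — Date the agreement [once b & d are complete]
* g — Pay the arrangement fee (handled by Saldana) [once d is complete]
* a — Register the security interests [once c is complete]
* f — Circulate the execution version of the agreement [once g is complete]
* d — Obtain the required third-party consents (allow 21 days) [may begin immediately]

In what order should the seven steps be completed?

d g f e b c a

Only d has no prerequisites, so it is first.
g needed d, now all done → g.
f needed g, now all done → f.
e is the only step now ready → e.
b needed e, g and f, now all done → b.
That leaves c as the only ready step → c.
a needed c, now all done → a.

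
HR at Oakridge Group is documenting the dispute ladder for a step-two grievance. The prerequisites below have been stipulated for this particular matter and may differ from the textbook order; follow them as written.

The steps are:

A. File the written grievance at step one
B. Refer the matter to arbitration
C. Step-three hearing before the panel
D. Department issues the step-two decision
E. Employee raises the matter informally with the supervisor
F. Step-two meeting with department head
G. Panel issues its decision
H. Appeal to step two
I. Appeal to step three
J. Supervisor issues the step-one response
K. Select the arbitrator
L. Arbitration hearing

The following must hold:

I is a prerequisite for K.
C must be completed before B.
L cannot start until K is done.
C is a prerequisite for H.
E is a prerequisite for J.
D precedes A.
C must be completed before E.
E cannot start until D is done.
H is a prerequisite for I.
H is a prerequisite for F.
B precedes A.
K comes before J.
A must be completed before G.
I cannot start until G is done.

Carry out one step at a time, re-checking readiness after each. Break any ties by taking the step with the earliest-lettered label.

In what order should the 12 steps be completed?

C, B, D, A, E, G, H, F, I, K, J, L

Nothing is required for C and D. C has the earlier label → C first.
Ready: B, D and H. B has the earlier label → B.
D and H are both available; D has the earlier label → D.
Ready: A, E and H. A has the earlier label → A.
Now E, G and H have their prerequisites met. E has the earlier label, so E next.
G and H are both available; G has the earlier label → G.
That leaves H as the only ready step → H.
Now F and I have their prerequisites met. F has the earlier label, so F next.
I needed G and H, now all done → I.
Next only K has its prerequisites met → K.
Now J and L have their prerequisites met. J has the earlier label, so J next.
Next only L has its prerequisites met → L.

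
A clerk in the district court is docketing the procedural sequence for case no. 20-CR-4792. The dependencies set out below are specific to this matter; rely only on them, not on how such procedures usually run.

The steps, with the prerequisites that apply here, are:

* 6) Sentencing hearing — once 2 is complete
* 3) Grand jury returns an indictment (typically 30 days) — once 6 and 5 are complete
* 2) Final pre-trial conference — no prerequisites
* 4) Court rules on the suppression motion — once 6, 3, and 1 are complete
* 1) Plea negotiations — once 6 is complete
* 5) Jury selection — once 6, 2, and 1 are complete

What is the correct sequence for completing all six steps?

2, 6, 1, 5, 3, 4

Only 2 has no prerequisites, so it is first.
6 needed 2, now all done → 6.
That leaves 1 as the only ready step → 1.
5 is the only step now ready → 5.
3 is the only step now ready → 3.
4 needed 6, 3 and 1, now all done → 4.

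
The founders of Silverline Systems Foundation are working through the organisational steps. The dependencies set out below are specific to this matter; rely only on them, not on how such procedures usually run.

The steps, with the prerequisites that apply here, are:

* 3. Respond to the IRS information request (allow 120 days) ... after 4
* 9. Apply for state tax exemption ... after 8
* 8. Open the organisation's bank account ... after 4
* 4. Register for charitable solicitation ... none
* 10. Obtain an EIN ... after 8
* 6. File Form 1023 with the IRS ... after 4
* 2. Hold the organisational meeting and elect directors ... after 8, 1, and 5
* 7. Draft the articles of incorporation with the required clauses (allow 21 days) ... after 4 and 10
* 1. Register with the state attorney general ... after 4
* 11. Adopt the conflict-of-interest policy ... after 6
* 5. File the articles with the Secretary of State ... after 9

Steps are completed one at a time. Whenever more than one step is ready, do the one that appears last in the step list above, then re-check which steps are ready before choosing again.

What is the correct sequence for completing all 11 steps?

Only 4 has no prerequisites, so it is first.
Now 1, 6, 8 and 3 have their prerequisites met. 1 is listed later, so 1 next.
Now 6, 8 and 3 have their prerequisites met. 6 is listed later, so 6 next.
Now 11, 8 and 3 have their prerequisites met. 11 is listed later, so 11 next.
Now 8 and 3 have their prerequisites met. 8 is listed later, so 8 next.
Now 10, 9 and 3 have their prerequisites met. 10 is listed later, so 10 next.
7, 9 and 3 are all available; 7 is listed later → 7.
Ready: 9 and 3. 9 is listed later → 9.
5 now also ready, so the ready set is {5, 3}; 5 is listed later → 5.
Ready: 2 and 3. 2 is listed later → 2.
3 needed 4, now all done → 3.

4 → 1 → 6 → 11 → 8 → 10 → 7 → 9 → 5 → 2 → 3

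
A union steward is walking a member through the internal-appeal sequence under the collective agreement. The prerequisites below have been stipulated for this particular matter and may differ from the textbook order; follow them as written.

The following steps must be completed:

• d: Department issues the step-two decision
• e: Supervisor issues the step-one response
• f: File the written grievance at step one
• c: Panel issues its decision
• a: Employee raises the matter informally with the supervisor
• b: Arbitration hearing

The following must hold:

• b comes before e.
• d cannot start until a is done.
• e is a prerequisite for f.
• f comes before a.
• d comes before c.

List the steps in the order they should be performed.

Only b has no prerequisites, so it is first.
Next only e has its prerequisites met → e.
f needed e, now all done → f.
a is the only step now ready → a.
Next only d has its prerequisites met → d.
That leaves c as the only ready step → c.

b e f a d c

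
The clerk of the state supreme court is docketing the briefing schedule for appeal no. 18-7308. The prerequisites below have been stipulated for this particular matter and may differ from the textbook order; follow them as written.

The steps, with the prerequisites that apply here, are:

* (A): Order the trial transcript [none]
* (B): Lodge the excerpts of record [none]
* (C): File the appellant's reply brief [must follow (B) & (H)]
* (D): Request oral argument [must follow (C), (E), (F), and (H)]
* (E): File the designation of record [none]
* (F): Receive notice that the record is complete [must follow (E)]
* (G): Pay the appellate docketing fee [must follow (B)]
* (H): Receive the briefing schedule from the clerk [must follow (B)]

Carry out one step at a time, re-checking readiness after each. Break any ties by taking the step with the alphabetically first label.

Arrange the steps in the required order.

Nothing is required for (A), (B) and (E). (A) has the earlier label → (A) first.
Ready: (B) and (E). (B) has the earlier label → (B).
Ready: (E), (G) and (H). (E) has the earlier label → (E).
(F) now also ready, so the ready set is {(F), (G), (H)}; (F) has the earlier label → (F).
Now (G) and (H) have their prerequisites met. (G) has the earlier label, so (G) next.
(H) needed (B), now all done → (H).
Next only (C) has its prerequisites met → (C).
Next only (D) has its prerequisites met → (D).

(A) (B) (E) (F) (G) (H) (C) (D)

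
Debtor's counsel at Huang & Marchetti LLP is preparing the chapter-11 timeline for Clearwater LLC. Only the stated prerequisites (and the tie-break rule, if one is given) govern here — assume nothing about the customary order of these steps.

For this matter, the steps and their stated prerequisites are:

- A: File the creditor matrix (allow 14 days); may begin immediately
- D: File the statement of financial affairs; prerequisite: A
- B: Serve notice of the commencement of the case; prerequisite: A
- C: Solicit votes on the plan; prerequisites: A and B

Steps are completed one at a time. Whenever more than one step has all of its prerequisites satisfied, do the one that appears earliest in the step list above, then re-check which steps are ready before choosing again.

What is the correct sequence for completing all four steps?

A is the only step with nothing outstanding, so it goes first.
Ready: D and B. D is listed earlier → D.
That leaves B as the only ready step → B.
C needed A and B, now all done → C.

A → D → B → C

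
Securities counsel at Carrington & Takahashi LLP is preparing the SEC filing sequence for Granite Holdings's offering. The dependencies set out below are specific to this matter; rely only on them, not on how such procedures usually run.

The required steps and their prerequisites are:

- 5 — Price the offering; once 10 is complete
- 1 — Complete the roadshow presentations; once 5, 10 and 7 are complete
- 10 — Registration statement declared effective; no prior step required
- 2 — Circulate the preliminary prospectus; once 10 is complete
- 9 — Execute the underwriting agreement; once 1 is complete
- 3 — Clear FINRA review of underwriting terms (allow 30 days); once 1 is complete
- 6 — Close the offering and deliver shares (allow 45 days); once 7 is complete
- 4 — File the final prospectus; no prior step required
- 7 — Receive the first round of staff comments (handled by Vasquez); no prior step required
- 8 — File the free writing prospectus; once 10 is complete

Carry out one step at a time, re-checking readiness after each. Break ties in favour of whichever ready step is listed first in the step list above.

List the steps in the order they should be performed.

Nothing is required for 10, 4 and 7. 10 is listed earlier → 10 first.
Ready: 5, 2, 4, 7 and 8. 5 is listed earlier → 5.
Ready: 2, 4, 7 and 8. 2 is listed earlier → 2.
4, 7 and 8 are all available; 4 is listed earlier → 4.
Ready: 7 and 8. 7 is listed earlier → 7.
1, 6 and 8 are all available; 1 is listed earlier → 1.
Ready: 9, 3, 6 and 8. 9 is listed earlier → 9.
3, 6 and 8 are all available; 3 is listed earlier → 3.
Now 6 and 8 have their prerequisites met. 6 is listed earlier, so 6 next.
8 is the only step now ready → 8.

10, 5, 2, 4, 7, 1, 9, 3, 6, 8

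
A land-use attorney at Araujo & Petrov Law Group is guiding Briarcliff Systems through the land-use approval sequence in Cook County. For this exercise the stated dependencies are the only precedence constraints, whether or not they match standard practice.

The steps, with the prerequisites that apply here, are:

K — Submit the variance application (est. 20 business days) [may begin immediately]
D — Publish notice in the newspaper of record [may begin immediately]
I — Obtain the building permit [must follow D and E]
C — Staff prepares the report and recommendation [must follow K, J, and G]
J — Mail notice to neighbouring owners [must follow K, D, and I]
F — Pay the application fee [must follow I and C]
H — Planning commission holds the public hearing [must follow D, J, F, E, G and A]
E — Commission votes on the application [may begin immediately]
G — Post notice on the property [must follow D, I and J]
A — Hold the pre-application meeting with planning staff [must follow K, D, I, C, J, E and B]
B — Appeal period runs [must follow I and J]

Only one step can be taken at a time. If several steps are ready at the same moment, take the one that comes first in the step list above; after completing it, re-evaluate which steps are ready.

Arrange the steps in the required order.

Nothing is required for K, D and E. K is listed earlier → K first.
Now D and E have their prerequisites met. D is listed earlier, so D next.
Next only E has its prerequisites met → E.
I needed D and E, now all done → I.
J needed K, D and I, now all done → J.
Ready: G and B. G is listed earlier → G.
Now C and B have their prerequisites met. C is listed earlier, so C next.
Ready: F and B. F is listed earlier → F.
B needed I and J, now all done → B.
That leaves A as the only ready step → A.
H needed D, J, F, E, G and A, now all done → H.

K, D, E, I, J, G, C, F, B, A, H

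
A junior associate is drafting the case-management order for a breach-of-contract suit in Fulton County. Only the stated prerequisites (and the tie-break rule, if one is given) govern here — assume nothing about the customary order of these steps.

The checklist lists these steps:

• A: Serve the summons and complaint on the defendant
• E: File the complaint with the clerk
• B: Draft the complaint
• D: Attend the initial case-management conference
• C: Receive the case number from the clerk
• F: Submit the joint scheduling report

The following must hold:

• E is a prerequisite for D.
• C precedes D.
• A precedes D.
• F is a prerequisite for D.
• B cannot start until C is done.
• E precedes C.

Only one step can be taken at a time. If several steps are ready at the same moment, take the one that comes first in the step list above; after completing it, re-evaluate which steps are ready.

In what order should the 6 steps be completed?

A, E and F have no prerequisites; A is listed earlier, so A is first.
E and F are both available; E is listed earlier → E.
C and F are both available; C is listed earlier → C.
Now B and F have their prerequisites met. B is listed earlier, so B next.
That leaves F as the only ready step → F.
D is the only step now ready → D.

A → E → C → B → F → D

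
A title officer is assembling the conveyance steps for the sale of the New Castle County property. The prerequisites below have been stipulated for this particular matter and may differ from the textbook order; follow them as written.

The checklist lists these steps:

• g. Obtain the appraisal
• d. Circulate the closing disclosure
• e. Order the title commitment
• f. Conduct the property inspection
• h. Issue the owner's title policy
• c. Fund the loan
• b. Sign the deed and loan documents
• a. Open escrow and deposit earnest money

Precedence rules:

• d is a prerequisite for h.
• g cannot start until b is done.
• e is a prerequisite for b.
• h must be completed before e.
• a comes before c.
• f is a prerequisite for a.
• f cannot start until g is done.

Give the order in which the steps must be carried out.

d is the only step with nothing outstanding, so it goes first.
h is the only step now ready → h.
That leaves e as the only ready step → e.
b needed e, now all done → b.
Next only g has its prerequisites met → g.
f needed g, now all done → f.
a needed f, now all done → a.
c is the only step now ready → c.

d → h → e → b → g → f → a → c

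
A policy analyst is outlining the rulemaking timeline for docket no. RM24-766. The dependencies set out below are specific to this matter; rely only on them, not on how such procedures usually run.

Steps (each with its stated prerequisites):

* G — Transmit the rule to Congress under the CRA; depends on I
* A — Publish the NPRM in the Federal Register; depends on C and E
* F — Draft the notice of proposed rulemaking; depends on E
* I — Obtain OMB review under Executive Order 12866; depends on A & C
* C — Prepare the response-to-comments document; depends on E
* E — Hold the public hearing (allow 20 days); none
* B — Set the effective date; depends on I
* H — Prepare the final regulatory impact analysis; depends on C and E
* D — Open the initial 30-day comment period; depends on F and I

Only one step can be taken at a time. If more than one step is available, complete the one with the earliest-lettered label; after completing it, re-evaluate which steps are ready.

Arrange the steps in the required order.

E is the only step with nothing outstanding, so it goes first.
Now C and F have their prerequisites met. C has the earlier label, so C next.
Now A, F and H have their prerequisites met. A has the earlier label, so A next.
I now also ready, so the ready set is {F, H, I}; F has the earlier label → F.
H and I are both available; H has the earlier label → H.
I needed A and C, now all done → I.
B, D and G are all available; B has the earlier label → B.
D and G are both available; D has the earlier label → D.
G needed I, now all done → G.

E C A F H I B D G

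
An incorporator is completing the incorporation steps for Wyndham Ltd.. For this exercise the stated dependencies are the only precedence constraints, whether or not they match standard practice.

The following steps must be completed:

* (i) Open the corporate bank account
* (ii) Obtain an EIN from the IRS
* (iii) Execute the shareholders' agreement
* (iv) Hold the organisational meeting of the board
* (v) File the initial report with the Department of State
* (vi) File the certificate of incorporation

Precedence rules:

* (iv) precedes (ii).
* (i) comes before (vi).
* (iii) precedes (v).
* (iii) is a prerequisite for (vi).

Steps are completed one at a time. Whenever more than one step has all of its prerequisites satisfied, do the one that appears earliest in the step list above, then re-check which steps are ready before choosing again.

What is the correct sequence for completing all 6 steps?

(i) → (iii) → (iv) → (ii) → (v) → (vi)

Nothing is required for (i), (iii) and (iv). (i) is listed earlier → (i) first.
Now (iii) and (iv) have their prerequisites met. (iii) is listed earlier, so (iii) next.
Ready: (iv), (v) and (vi). (iv) is listed earlier → (iv).
Now (ii), (v) and (vi) have their prerequisites met. (ii) is listed earlier, so (ii) next.
Ready: (v) and (vi). (v) is listed earlier → (v).
Next only (vi) has its prerequisites met → (vi).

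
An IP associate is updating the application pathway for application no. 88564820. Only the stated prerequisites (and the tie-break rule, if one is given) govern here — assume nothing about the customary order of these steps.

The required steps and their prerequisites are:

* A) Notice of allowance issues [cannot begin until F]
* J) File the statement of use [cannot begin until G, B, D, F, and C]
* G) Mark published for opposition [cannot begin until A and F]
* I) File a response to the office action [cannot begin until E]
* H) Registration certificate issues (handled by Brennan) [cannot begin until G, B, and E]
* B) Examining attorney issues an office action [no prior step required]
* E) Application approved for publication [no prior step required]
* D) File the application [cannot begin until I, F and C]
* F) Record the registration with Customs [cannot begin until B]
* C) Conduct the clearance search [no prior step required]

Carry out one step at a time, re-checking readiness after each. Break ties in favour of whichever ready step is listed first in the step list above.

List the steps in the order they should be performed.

B, E, I, F, A, G, H, C, D, J

Nothing is required for B, E and C. B is listed earlier → B first.
Ready: E, F and C. E is listed earlier → E.
Now I, F and C have their prerequisites met. I is listed earlier, so I next.
Now F and C have their prerequisites met. F is listed earlier, so F next.
A and C are both available; A is listed earlier → A.
G and C are both available; G is listed earlier → G.
H now also ready, so the ready set is {H, C}; H is listed earlier → H.
Next only C has its prerequisites met → C.
That leaves D as the only ready step → D.
J is the only step now ready → J.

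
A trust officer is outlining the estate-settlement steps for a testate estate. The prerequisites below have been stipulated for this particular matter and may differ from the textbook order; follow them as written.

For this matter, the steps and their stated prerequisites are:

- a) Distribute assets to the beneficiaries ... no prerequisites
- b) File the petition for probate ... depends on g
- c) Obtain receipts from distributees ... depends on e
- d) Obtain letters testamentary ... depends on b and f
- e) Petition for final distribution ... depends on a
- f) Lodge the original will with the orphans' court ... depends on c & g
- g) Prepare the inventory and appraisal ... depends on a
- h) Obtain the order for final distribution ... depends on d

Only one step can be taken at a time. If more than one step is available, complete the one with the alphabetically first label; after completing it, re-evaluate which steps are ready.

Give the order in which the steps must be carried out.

a, e, c, g, b, f, d, h

Only a has no prerequisites, so it is first.
e and g are both available; e has the earlier label → e.
c and g are both available; c has the earlier label → c.
g is the only step now ready → g.
Ready: b and f. b has the earlier label → b.
f needed c and g, now all done → f.
d needed b and f, now all done → d.
That leaves h as the only ready step → h.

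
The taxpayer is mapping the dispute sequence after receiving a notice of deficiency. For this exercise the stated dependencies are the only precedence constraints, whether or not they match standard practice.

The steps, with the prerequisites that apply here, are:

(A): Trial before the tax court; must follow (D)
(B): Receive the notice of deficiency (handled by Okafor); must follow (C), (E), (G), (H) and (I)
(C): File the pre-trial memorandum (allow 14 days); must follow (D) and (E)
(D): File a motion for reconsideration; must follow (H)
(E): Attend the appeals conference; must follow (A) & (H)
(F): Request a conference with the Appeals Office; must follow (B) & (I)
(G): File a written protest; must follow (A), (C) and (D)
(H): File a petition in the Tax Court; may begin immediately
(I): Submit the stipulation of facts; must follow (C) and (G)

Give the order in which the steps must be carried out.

(H), (D), (A), (E), (C), (G), (I), (B), (F)

(H) is the only step with nothing outstanding, so it goes first.
(D) needed (H), now all done → (D).
(A) needed (D), now all done → (A).
(E) needed (A) and (H), now all done → (E).
That leaves (C) as the only ready step → (C).
Next only (G) has its prerequisites met → (G).
(I) is the only step now ready → (I).
That leaves (B) as the only ready step → (B).
Next only (F) has its prerequisites met → (F).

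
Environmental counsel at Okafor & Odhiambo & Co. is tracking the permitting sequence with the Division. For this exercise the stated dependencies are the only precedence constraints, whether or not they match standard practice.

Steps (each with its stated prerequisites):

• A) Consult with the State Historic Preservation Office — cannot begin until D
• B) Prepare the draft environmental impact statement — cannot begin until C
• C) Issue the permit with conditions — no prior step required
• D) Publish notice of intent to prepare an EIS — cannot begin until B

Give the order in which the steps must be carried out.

C, B, D, A

C has no prerequisites → C first.
B needed C, now all done → B.
D needed B, now all done → D.
That leaves A as the only ready step → A.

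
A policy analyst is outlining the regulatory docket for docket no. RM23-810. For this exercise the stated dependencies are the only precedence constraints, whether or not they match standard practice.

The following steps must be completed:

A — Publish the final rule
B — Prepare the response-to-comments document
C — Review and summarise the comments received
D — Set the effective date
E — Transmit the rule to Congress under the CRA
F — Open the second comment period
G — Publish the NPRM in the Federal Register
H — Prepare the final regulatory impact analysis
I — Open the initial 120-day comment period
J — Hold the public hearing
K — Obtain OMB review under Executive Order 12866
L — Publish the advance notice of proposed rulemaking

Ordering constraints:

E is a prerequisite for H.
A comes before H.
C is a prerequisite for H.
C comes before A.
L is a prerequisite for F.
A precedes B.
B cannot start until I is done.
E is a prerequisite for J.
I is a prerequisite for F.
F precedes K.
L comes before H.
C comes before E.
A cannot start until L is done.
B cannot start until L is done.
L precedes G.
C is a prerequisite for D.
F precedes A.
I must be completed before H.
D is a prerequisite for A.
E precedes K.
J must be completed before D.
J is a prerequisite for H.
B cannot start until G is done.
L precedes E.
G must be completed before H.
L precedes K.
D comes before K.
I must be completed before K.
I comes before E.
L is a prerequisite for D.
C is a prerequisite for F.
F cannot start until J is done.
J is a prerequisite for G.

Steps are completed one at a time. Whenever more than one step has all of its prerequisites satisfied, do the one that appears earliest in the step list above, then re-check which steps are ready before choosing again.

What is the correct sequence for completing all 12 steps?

C, I and L have no prerequisites; C is listed earlier, so C is first.
Ready: I and L. I is listed earlier → I.
Next only L has its prerequisites met → L.
That leaves E as the only ready step → E.
Next only J has its prerequisites met → J.
Now D, F and G have their prerequisites met. D is listed earlier, so D next.
Now F and G have their prerequisites met. F is listed earlier, so F next.
Ready: A, G and K. A is listed earlier → A.
Ready: G and K. G is listed earlier → G.
B and H now also ready, so the ready set is {B, H, K}; B is listed earlier → B.
H and K are both available; H is listed earlier → H.
K needed D, E, F, I and L, now all done → K.

C, I, L, E, J, D, F, A, G, B, H, K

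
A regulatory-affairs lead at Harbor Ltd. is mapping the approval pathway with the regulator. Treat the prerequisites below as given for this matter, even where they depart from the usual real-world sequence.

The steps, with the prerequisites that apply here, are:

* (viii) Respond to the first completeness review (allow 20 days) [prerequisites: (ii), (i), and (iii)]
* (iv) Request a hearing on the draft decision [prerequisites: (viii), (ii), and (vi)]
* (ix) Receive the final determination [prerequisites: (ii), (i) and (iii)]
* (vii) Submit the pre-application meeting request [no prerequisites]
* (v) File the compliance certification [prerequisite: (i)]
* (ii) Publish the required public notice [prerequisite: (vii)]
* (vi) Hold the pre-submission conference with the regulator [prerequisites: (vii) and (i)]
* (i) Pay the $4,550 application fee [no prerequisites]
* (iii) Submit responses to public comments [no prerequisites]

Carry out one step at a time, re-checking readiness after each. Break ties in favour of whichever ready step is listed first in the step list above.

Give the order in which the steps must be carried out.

(vii) (ii) (i) (v) (vi) (iii) (viii) (iv) (ix)

(vii), (i) and (iii) have no prerequisites; (vii) is listed earlier, so (vii) is first.
(ii) now also ready, so the ready set is {(ii), (i), (iii)}; (ii) is listed earlier → (ii).
Ready: (i) and (iii). (i) is listed earlier → (i).
Ready: (v), (vi) and (iii). (v) is listed earlier → (v).
Ready: (vi) and (iii). (vi) is listed earlier → (vi).
Next only (iii) has its prerequisites met → (iii).
Now (viii) and (ix) have their prerequisites met. (viii) is listed earlier, so (viii) next.
Ready: (iv) and (ix). (iv) is listed earlier → (iv).
(ix) is the only step now ready → (ix).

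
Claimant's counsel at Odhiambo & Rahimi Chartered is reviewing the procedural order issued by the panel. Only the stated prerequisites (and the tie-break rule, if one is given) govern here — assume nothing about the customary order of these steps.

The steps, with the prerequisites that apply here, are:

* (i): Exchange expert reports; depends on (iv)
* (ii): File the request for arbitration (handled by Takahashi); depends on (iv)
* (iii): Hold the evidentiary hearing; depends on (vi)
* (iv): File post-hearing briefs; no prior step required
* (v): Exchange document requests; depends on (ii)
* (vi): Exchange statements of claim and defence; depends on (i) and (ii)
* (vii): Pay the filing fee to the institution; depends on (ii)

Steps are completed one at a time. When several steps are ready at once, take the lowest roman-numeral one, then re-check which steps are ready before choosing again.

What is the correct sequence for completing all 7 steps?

(iv), (i), (ii), (v), (vi), (iii), (vii)

Only (iv) has no prerequisites, so it is first.
Now (i) and (ii) have their prerequisites met. (i) has the earlier label, so (i) next.
(ii) needed (iv), now all done → (ii).
(v), (vi) and (vii) are all available; (v) has the earlier label → (v).
(vi) and (vii) are both available; (vi) has the earlier label → (vi).
Now (iii) and (vii) have their prerequisites met. (iii) has the earlier label, so (iii) next.
Next only (vii) has its prerequisites met → (vii).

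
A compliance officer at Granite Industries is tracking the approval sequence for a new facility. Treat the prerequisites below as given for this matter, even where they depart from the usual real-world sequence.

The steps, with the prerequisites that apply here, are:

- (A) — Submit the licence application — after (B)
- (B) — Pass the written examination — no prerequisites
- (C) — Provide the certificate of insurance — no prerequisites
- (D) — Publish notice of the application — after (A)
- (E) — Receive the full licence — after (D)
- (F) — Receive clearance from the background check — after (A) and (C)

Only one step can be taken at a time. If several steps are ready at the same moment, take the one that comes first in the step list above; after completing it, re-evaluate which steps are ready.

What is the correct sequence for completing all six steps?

(B) and (C) have no prerequisites; (B) is listed earlier, so (B) is first.
(A) now also ready, so the ready set is {(A), (C)}; (A) is listed earlier → (A).
(D) now also ready, so the ready set is {(C), (D)}; (C) is listed earlier → (C).
(F) now also ready, so the ready set is {(D), (F)}; (D) is listed earlier → (D).
(E) and (F) are both available; (E) is listed earlier → (E).
(F) needed (A) and (C), now all done → (F).

(B), (A), (C), (D), (E), (F)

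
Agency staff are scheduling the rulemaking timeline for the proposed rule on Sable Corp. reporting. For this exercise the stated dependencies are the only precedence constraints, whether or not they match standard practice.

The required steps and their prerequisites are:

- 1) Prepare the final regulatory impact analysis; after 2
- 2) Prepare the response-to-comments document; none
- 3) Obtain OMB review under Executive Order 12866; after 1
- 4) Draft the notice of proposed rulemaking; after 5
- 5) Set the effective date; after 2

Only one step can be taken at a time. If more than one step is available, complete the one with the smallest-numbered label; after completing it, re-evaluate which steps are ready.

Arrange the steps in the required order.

Only 2 has no prerequisites, so it is first.
1 and 5 are both available; 1 has the earlier label → 1.
3 now also ready, so the ready set is {3, 5}; 3 has the earlier label → 3.
That leaves 5 as the only ready step → 5.
4 needed 5, now all done → 4.

2, 1, 3, 5, 4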